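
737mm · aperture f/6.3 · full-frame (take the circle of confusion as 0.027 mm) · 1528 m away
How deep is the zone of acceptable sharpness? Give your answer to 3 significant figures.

1900 m

Hyperfocal distance H = f²/(N·c) + f = 737²/(6.3 × 0.027) + 737 = 543169/0.1701 + 737 ≈ 3193970.4 mm ≈ 3194 m.
Near limit Dn = s·(H − f)/(H + s − 2f) = 1528000 × (3193970.4 − 737) / (3193970.4 + 1528000 − 2 × 737) = 1528000 × 3193233.4 / 4720496.4 ≈ 1033633 mm.
Far limit Df = s·(H − f)/(H − s) = 1528000 × (3193970.4 − 737) / (3193970.4 − 1528000) = 1528000 × 3193233.4 / 1665970.4 ≈ 2928780 mm.
Depth of field = Df − Dn = 2928780 − 1033633 ≈ 1895147 mm ≈ 1900 m.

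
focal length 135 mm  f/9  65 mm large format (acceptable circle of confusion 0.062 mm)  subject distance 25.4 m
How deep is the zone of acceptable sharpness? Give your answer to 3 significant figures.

Hyperfocal distance H = f²/(N·c) + f = 135²/(9 × 0.062) + 135 = 18225/0.558 + 135 ≈ 32796.3 mm ≈ 32.80 m.
Near limit Dn = s·(H − f)/(H + s − 2f) = 25400 × (32796.3 − 135) / (32796.3 + 25400 − 2 × 135) = 25400 × 32661.3 / 57926.3 ≈ 14322 mm.
Far limit Df = s·(H − f)/(H − s) = 25400 × (32796.3 − 135) / (32796.3 − 25400) = 25400 × 32661.3 / 7396.3 ≈ 112164 mm.
Depth of field = Df − Dn = 112164 − 14322 ≈ 97842 mm ≈ 97.8 m.

97.8 m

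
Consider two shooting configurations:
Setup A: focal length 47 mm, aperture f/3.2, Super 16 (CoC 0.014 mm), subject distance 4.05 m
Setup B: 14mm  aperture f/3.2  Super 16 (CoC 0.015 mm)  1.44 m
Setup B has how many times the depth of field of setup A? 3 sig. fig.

1.73

Setup A: H = 47²/(3.2×0.014) + 47 ≈ 49355.0 mm; DoF = Df − Dn = 4407.84 − 3745.90 ≈ 661.94 mm.
Setup B: H = 14²/(3.2×0.015) + 14 ≈ 4097.3 mm; DoF = Df − Dn = 2212.7 − 1067.3 ≈ 1145.4 mm.
Ratio = 1145.4 / 661.94 ≈ 1.73.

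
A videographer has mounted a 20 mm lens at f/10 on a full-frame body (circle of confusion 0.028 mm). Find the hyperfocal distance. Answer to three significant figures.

1.45 m

Hyperfocal distance H = f²/(N·c) + f = 20²/(10 × 0.028) + 20 = 400/0.28 + 20 ≈ 1448.6 mm ≈ 1.45 m.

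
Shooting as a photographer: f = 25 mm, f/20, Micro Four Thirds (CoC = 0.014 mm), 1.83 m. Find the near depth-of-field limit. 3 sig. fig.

1.01 m

Hyperfocal distance H = f²/(N·c) + f = 25²/(20 × 0.014) + 25 = 625/0.28 + 25 ≈ 2257.1 mm ≈ 2.257 m.
Near limit Dn = s·(H − f)/(H + s − 2f) = 1830 × (2257.1 − 25) / (2257.1 + 1830 − 2 × 25) = 1830 × 2232.1 / 4037.1 ≈ 1011.8 mm ≈ 1.01 m.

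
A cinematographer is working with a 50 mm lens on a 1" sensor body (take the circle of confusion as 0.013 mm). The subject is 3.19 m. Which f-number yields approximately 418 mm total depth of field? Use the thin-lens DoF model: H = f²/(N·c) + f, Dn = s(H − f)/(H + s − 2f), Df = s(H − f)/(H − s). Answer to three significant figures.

Write h = H − f = f²/(N·c). The thin-lens limits are Dn = s·h/(h + (s−f)) and Df = s·h/(h − (s−f)), so DoF = Df − Dn = 2·s·(s−f)·h / (h² − (s−f)²).
That is a quadratic in h: DoF·h² − 2·s·(s−f)·h − DoF·(s−f)² = 0 ⇒ h = (s−f)·(s + √(s² + DoF²)) / DoF = 3140 × (3190 + √(3190² + 418²)) / 418 = 3140 × (3190 + 3217.27) / 418 ≈ 48131 mm.
Then N = f²/(c·h) = 50² / (0.013 × 48131) = 2500 / 625.71 ≈ 4.

f/4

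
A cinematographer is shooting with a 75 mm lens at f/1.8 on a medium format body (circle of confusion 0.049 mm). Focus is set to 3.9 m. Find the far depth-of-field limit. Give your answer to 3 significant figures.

Hyperfocal distance H = f²/(N·c) + f = 75²/(1.8 × 0.049) + 75 = 5625/0.0882 + 75 ≈ 63850.5 mm ≈ 63.85 m.
Far limit Df = s·(H − f)/(H − s) = 3900 × (63850.5 − 75) / (63850.5 − 3900) = 3900 × 63775.5 / 59950.5 ≈ 4148.8 mm ≈ 4.15 m.

4.15 m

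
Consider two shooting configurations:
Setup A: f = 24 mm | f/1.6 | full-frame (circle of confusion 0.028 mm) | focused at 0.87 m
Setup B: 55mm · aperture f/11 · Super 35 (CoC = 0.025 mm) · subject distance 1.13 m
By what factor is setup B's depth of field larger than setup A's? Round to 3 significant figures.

1.94

Setup A: H = 24²/(1.6×0.028) + 24 ≈ 12881.1 mm; DoF = Df − Dn = 931.28 − 816.29 ≈ 114.99 mm.
Setup B: H = 55²/(11×0.025) + 55 ≈ 11055.0 mm; DoF = Df − Dn = 1252.39 − 1029.40 ≈ 222.99 mm.
Ratio = 222.99 / 114.99 ≈ 1.94.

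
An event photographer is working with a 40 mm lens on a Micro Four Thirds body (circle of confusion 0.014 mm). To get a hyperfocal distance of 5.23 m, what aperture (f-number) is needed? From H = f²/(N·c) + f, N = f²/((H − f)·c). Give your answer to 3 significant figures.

f/22

Rearrange H = f²/(N·c) + f for N: N = f² / ((H − f)·c).
N = 40² / ((5230 − 40) × 0.014) = 1600 / 72.66 ≈ 22.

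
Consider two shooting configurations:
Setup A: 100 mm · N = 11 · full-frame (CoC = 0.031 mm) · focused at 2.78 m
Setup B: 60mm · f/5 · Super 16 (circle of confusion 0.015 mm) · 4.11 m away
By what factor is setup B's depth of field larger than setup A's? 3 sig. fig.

Setup A: H = 100²/(11×0.031) + 100 ≈ 29425.5 mm; DoF = Df − Dn = 3059.61 − 2547.22 ≈ 512.39 mm.
Setup B: H = 60²/(5×0.015) + 60 ≈ 48060.0 mm; DoF = Df − Dn = 4488.74 − 3790.20 ≈ 698.54 mm.
Ratio = 698.54 / 512.39 ≈ 1.36.

1.36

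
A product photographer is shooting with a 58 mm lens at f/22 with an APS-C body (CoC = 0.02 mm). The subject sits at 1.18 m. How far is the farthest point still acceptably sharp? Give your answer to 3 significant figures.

Hyperfocal distance H = f²/(N·c) + f = 58²/(22 × 0.02) + 58 = 3364/0.44 + 58 ≈ 7703.5 mm ≈ 7.703 m.
Far limit Df = s·(H − f)/(H − s) = 1180 × (7703.5 − 58) / (7703.5 − 1180) = 1180 × 7645.5 / 6523.5 ≈ 1383.0 mm ≈ 1.38 m.

1.38 m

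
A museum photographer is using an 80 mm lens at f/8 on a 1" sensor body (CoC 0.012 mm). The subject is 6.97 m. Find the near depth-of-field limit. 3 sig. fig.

6.32 m

Hyperfocal distance H = f²/(N·c) + f = 80²/(8 × 0.012) + 80 = 6400/0.096 + 80 ≈ 66746.7 mm ≈ 66.75 m.
Near limit Dn = s·(H − f)/(H + s − 2f) = 6970 × (66746.7 − 80) / (66746.7 + 6970 − 2 × 80) = 6970 × 66666.7 / 73556.7 ≈ 6317.1 mm ≈ 6.32 m.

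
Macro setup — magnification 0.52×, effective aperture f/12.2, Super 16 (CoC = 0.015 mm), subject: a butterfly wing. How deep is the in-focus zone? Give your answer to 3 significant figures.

At magnification m, DoF ≈ 2·N_eff·c/m² = 2 × 12.2 × 0.015 / 0.52² = 0.366 / 0.2704 ≈ 1.35 mm.

1.35 mm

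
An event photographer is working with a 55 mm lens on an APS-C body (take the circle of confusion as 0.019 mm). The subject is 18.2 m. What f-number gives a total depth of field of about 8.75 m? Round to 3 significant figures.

f/2.00

Write h = H − f = f²/(N·c). The thin-lens limits are Dn = s·h/(h + (s−f)) and Df = s·h/(h − (s−f)), so DoF = Df − Dn = 2·s·(s−f)·h / (h² − (s−f)²).
That is a quadratic in h: DoF·h² − 2·s·(s−f)·h − DoF·(s−f)² = 0 ⇒ h = (s−f)·(s + √(s² + DoF²)) / DoF = 18145 × (18200 + √(18200² + 8750²)) / 8750 = 18145 × (18200 + 20194.1) / 8750 ≈ 79618 mm.
Then N = f²/(c·h) = 55² / (0.019 × 79618) = 3025 / 1512.8 ≈ 2.00.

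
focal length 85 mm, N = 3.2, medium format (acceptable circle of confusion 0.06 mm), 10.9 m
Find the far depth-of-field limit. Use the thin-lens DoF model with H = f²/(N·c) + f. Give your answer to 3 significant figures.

15.3 m

Hyperfocal distance H = f²/(N·c) + f = 85²/(3.2 × 0.06) + 85 = 7225/0.192 + 85 ≈ 37715.2 mm ≈ 37.72 m.
Far limit Df = s·(H − f)/(H − s) = 10900 × (37715.2 − 85) / (37715.2 − 10900) = 10900 × 37630.2 / 26815.2 ≈ 15296 mm ≈ 15.3 m.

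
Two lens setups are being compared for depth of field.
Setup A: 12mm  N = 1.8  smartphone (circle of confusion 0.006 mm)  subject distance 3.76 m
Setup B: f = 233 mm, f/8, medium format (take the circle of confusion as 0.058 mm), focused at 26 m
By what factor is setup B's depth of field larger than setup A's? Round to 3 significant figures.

5.24

Setup A: H = 12²/(1.8×0.006) + 12 ≈ 13345.3 mm; DoF = Df − Dn = 5230.2 − 2935.0 ≈ 2295.2 mm.
Setup B: H = 233²/(8×0.058) + 233 ≈ 117235.2 mm; DoF = Df − Dn = 33343 − 21308 ≈ 12035 mm.
Ratio = 12035 / 2295.2 ≈ 5.24.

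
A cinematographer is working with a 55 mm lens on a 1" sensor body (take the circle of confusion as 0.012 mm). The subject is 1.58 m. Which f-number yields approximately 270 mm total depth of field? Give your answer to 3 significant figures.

Write h = H − f = f²/(N·c). The thin-lens limits are Dn = s·h/(h + (s−f)) and Df = s·h/(h − (s−f)), so DoF = Df − Dn = 2·s·(s−f)·h / (h² − (s−f)²).
That is a quadratic in h: DoF·h² − 2·s·(s−f)·h − DoF·(s−f)² = 0 ⇒ h = (s−f)·(s + √(s² + DoF²)) / DoF = 1525 × (1580 + √(1580² + 270²)) / 270 = 1525 × (1580 + 1602.90) / 270 ≈ 17978 mm.
Then N = f²/(c·h) = 55² / (0.012 × 17978) = 3025 / 215.73 ≈ 14.

f/14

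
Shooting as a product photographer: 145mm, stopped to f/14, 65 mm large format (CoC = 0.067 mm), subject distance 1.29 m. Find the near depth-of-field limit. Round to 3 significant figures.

Hyperfocal distance H = f²/(N·c) + f = 145²/(14 × 0.067) + 145 = 21025/0.938 + 145 ≈ 22559.7 mm ≈ 22.56 m.
Near limit Dn = s·(H − f)/(H + s − 2f) = 1290 × (22559.7 − 145) / (22559.7 + 1290 − 2 × 145) = 1290 × 22414.7 / 23559.7 ≈ 1227.3 mm ≈ 1.23 m.

1.23 m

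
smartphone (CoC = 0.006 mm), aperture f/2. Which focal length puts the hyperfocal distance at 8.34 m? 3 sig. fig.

From H = f²/(N·c) + f, with f ≪ H: f ≈ √(H·N·c) = √(8340 × 2 × 0.006) = √100.08 ≈ 10.00 mm.
The +f correction barely moves this — solving exactly, f² + N·c·f − N·c·H = 0 ⇒ f = (−N·c + √((N·c)² + 4·N·c·H))/2 = (−0.012 + √400.32)/2 ≈ 9.9980 mm, so f ≈ 10.0 mm.

10.0 mm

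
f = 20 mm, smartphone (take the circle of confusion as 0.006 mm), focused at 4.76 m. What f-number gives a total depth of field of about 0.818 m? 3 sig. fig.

Write h = H − f = f²/(N·c). The thin-lens limits are Dn = s·h/(h + (s−f)) and Df = s·h/(h − (s−f)), so DoF = Df − Dn = 2·s·(s−f)·h / (h² − (s−f)²).
That is a quadratic in h: DoF·h² − 2·s·(s−f)·h − DoF·(s−f)² = 0 ⇒ h = (s−f)·(s + √(s² + DoF²)) / DoF = 4740 × (4760 + √(4760² + 818²)) / 818 = 4740 × (4760 + 4829.77) / 818 ≈ 55569 mm.
Then N = f²/(c·h) = 20² / (0.006 × 55569) = 400 / 333.41 ≈ 1.20.

f/1.20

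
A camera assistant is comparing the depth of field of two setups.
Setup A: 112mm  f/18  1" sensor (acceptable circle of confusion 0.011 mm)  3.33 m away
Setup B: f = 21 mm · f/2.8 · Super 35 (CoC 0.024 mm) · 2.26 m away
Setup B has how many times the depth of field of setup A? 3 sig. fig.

Setup A: H = 112²/(18×0.011) + 112 ≈ 63465.5 mm; DoF = Df − Dn = 3508.20 − 3169.03 ≈ 339.17 mm.
Setup B: H = 21²/(2.8×0.024) + 21 ≈ 6583.5 mm; DoF = Df − Dn = 3430.4 − 1685.1 ≈ 1745.3 mm.
Ratio = 1745.3 / 339.17 ≈ 5.15.

5.15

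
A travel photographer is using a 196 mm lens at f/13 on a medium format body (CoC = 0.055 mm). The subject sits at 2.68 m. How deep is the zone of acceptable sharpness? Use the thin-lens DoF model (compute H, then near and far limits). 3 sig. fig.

248 mm

Hyperfocal distance H = f²/(N·c) + f = 196²/(13 × 0.055) + 196 = 38416/0.715 + 196 ≈ 53924.7 mm ≈ 53.92 m.
Near limit Dn = s·(H − f)/(H + s − 2f) = 2680 × (53924.7 − 196) / (53924.7 + 2680 − 2 × 196) = 2680 × 53728.7 / 56212.7 ≈ 2561.57 mm.
Far limit Df = s·(H − f)/(H − s) = 2680 × (53924.7 − 196) / (53924.7 − 2680) = 2680 × 53728.7 / 51244.7 ≈ 2809.91 mm.
Depth of field = Df − Dn = 2809.91 − 2561.57 ≈ 248.34 mm.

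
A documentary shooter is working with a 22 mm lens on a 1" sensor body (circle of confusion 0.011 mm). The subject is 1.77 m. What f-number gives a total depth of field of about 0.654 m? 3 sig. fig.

f/4.50

Write h = H − f = f²/(N·c). The thin-lens limits are Dn = s·h/(h + (s−f)) and Df = s·h/(h − (s−f)), so DoF = Df − Dn = 2·s·(s−f)·h / (h² − (s−f)²).
That is a quadratic in h: DoF·h² − 2·s·(s−f)·h − DoF·(s−f)² = 0 ⇒ h = (s−f)·(s + √(s² + DoF²)) / DoF = 1748 × (1770 + √(1770² + 654²)) / 654 = 1748 × (1770 + 1886.96) / 654 ≈ 9774.3 mm.
Then N = f²/(c·h) = 22² / (0.011 × 9774.3) = 484 / 107.52 ≈ 4.50.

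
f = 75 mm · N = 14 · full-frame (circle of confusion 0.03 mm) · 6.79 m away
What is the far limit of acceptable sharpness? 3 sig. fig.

13.6 m

Hyperfocal distance H = f²/(N·c) + f = 75²/(14 × 0.03) + 75 = 5625/0.42 + 75 ≈ 13467.9 mm ≈ 13.47 m.
Far limit Df = s·(H − f)/(H − s) = 6790 × (13467.9 − 75) / (13467.9 − 6790) = 6790 × 13392.9 / 6677.9 ≈ 13618 mm ≈ 13.6 m.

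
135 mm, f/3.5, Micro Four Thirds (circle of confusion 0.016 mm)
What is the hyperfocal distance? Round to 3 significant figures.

Hyperfocal distance H = f²/(N·c) + f = 135²/(3.5 × 0.016) + 135 = 18225/0.056 + 135 ≈ 325581.4 mm ≈ 326 m.

326 m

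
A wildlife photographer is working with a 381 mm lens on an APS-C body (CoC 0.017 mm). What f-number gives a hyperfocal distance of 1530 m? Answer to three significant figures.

f/5.58

Rearrange H = f²/(N·c) + f for N: N = f² / ((H − f)·c).
N = 381² / ((1530000 − 381) × 0.017) = 145161 / 26004 ≈ 5.58.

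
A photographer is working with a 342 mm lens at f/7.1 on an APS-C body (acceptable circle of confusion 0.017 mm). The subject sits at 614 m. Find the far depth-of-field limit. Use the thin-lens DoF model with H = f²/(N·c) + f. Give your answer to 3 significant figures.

Hyperfocal distance H = f²/(N·c) + f = 342²/(7.1 × 0.017) + 342 = 116964/0.1207 + 342 ≈ 969389.2 mm ≈ 969.4 m.
Far limit Df = s·(H − f)/(H − s) = 614000 × (969389.2 − 342) / (969389.2 − 614000) = 614000 × 969047.2 / 355389.2 ≈ 1674207 mm ≈ 1670 m.

1670 m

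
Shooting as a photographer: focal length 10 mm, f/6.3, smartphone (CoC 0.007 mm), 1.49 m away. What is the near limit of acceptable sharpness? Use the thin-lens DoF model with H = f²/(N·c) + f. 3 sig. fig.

Hyperfocal distance H = f²/(N·c) + f = 10²/(6.3 × 0.007) + 10 = 100/0.0441 + 10 ≈ 2277.6 mm ≈ 2.278 m.
Near limit Dn = s·(H − f)/(H + s − 2f) = 1490 × (2277.6 − 10) / (2277.6 + 1490 − 2 × 10) = 1490 × 2267.6 / 3747.6 ≈ 901.57 mm ≈ 0.902 m.

0.902 m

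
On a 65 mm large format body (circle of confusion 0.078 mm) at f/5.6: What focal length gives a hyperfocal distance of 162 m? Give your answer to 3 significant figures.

266 mm

From H = f²/(N·c) + f, with f ≪ H: f ≈ √(H·N·c) = √(162000 × 5.6 × 0.078) = √70762 ≈ 266.0 mm.
The +f correction barely moves this — solving exactly, f² + N·c·f − N·c·H = 0 ⇒ f = (−N·c + √((N·c)² + 4·N·c·H))/2 = (−0.4368 + √283047)/2 ≈ 265.79 mm, so f ≈ 266 mm.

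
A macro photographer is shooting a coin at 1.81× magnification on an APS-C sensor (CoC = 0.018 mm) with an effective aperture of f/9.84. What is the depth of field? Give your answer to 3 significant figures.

At magnification m, DoF ≈ 2·N_eff·c/m² = 2 × 9.84 × 0.018 / 1.81² = 0.3542 / 3.276 ≈ 0.108 mm.

0.108 mm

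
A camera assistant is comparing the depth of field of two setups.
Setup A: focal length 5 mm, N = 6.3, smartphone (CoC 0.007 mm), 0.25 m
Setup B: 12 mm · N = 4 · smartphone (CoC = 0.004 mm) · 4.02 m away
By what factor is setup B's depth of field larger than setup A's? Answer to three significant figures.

Setup A: H = 5²/(6.3×0.007) + 5 ≈ 571.9 mm; DoF = Df − Dn = 440.28 − 174.56 ≈ 265.72 mm.
Setup B: H = 12²/(4×0.004) + 12 ≈ 9012.0 mm; DoF = Df − Dn = 7247.6 − 2781.4 ≈ 4466.2 mm.
Ratio = 4466.2 / 265.72 ≈ 16.8.

16.8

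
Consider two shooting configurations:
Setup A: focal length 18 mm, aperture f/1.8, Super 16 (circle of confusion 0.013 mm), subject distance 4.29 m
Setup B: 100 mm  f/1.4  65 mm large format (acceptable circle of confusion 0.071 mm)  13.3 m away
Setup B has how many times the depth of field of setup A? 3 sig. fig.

1.21

Setup A: H = 18²/(1.8×0.013) + 18 ≈ 13864.2 mm; DoF = Df − Dn = 6204.2 − 3278.5 ≈ 2925.7 mm.
Setup B: H = 100²/(1.4×0.071) + 100 ≈ 100703.6 mm; DoF = Df − Dn = 15308.6 − 11757.3 ≈ 3551.3 mm.
Ratio = 3551.3 / 2925.7 ≈ 1.21.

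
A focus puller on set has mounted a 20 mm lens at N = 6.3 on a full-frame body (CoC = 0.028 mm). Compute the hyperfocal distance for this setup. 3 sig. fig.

2.29 m

Hyperfocal distance H = f²/(N·c) + f = 20²/(6.3 × 0.028) + 20 = 400/0.1764 + 20 ≈ 2287.6 mm ≈ 2.29 m.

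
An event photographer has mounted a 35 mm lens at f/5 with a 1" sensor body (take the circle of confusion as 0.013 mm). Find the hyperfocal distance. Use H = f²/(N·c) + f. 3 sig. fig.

18.9 m

Hyperfocal distance H = f²/(N·c) + f = 35²/(5 × 0.013) + 35 = 1225/0.065 + 35 ≈ 18881.2 mm ≈ 18.9 m.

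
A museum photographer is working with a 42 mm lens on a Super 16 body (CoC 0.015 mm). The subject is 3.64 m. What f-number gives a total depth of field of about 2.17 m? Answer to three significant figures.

Write h = H − f = f²/(N·c). The thin-lens limits are Dn = s·h/(h + (s−f)) and Df = s·h/(h − (s−f)), so DoF = Df − Dn = 2·s·(s−f)·h / (h² − (s−f)²).
That is a quadratic in h: DoF·h² − 2·s·(s−f)·h − DoF·(s−f)² = 0 ⇒ h = (s−f)·(s + √(s² + DoF²)) / DoF = 3598 × (3640 + √(3640² + 2170²)) / 2170 = 3598 × (3640 + 4237.75) / 2170 ≈ 13062 mm.
Then N = f²/(c·h) = 42² / (0.015 × 13062) = 1764 / 195.93 ≈ 9.

f/9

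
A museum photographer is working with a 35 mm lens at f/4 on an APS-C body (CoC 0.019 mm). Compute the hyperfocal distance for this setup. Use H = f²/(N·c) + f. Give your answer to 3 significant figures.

Hyperfocal distance H = f²/(N·c) + f = 35²/(4 × 0.019) + 35 = 1225/0.076 + 35 ≈ 16153.4 mm ≈ 16.2 m.

16.2 m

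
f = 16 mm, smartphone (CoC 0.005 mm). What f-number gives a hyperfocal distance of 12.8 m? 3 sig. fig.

f/4.01

Rearrange H = f²/(N·c) + f for N: N = f² / ((H − f)·c).
N = 16² / ((12800 − 16) × 0.005) = 256 / 63.92 ≈ 4.01.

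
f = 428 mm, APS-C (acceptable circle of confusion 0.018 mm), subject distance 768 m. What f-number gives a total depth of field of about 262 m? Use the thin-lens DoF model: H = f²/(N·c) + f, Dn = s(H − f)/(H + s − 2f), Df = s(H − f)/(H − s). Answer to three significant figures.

f/2.20

Write h = H − f = f²/(N·c). The thin-lens limits are Dn = s·h/(h + (s−f)) and Df = s·h/(h − (s−f)), so DoF = Df − Dn = 2·s·(s−f)·h / (h² − (s−f)²).
That is a quadratic in h: DoF·h² − 2·s·(s−f)·h − DoF·(s−f)² = 0 ⇒ h = (s−f)·(s + √(s² + DoF²)) / DoF = 767572 × (768000 + √(768000² + 262000²)) / 262000 = 767572 × (768000 + 811460) / 262000 ≈ 4627289 mm.
Then N = f²/(c·h) = 428² / (0.018 × 4627289) = 183184 / 83291 ≈ 2.20.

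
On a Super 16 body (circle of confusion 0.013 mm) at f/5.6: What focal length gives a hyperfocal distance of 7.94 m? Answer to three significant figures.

24.0 mm

From H = f²/(N·c) + f, with f ≪ H: f ≈ √(H·N·c) = √(7940 × 5.6 × 0.013) = √578.03 ≈ 24.04 mm.
The +f correction barely moves this — solving exactly, f² + N·c·f − N·c·H = 0 ⇒ f = (−N·c + √((N·c)² + 4·N·c·H))/2 = (−0.0728 + √2312.1)/2 ≈ 24.006 mm, so f ≈ 24.0 mm.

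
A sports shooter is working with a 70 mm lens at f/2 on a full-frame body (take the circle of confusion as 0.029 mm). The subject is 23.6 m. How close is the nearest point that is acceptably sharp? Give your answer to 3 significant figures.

18.5 m

Hyperfocal distance H = f²/(N·c) + f = 70²/(2 × 0.029) + 70 = 4900/0.058 + 70 ≈ 84552.8 mm ≈ 84.55 m.
Near limit Dn = s·(H − f)/(H + s − 2f) = 23600 × (84552.8 − 70) / (84552.8 + 23600 − 2 × 70) = 23600 × 84482.8 / 108012.8 ≈ 18459 mm ≈ 18.5 m.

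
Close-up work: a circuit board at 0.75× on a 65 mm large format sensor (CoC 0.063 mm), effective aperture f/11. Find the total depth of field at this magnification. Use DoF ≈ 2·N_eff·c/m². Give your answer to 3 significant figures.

At magnification m, DoF ≈ 2·N_eff·c/m² = 2 × 11 × 0.063 / 0.75² = 1.386 / 0.5625 ≈ 2.46 mm.

2.46 mm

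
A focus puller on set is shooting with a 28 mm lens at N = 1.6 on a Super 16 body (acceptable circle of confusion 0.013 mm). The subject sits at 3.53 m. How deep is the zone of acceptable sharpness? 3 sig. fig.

0.662 m

Hyperfocal distance H = f²/(N·c) + f = 28²/(1.6 × 0.013) + 28 = 784/0.0208 + 28 ≈ 37720.3 mm ≈ 37.72 m.
Near limit Dn = s·(H − f)/(H + s − 2f) = 3530 × (37720.3 − 28) / (37720.3 + 3530 − 2 × 28) = 3530 × 37692.3 / 41194.3 ≈ 3229.91 mm.
Far limit Df = s·(H − f)/(H − s) = 3530 × (37720.3 − 28) / (37720.3 − 3530) = 3530 × 37692.3 / 34190.3 ≈ 3891.57 mm.
Depth of field = Df − Dn = 3891.57 − 3229.91 ≈ 661.66 mm ≈ 0.662 m.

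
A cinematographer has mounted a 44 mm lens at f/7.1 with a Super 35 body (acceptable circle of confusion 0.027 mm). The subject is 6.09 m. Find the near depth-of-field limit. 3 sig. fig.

3.81 m

Hyperfocal distance H = f²/(N·c) + f = 44²/(7.1 × 0.027) + 44 = 1936/0.1917 + 44 ≈ 10143.1 mm ≈ 10.14 m.
Near limit Dn = s·(H − f)/(H + s − 2f) = 6090 × (10143.1 − 44) / (10143.1 + 6090 − 2 × 44) = 6090 × 10099.1 / 16145.1 ≈ 3809.4 mm ≈ 3.81 m.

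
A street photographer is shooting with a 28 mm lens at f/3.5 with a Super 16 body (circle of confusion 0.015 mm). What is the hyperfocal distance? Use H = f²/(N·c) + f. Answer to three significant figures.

Hyperfocal distance H = f²/(N·c) + f = 28²/(3.5 × 0.015) + 28 = 784/0.0525 + 28 ≈ 14961.3 mm ≈ 15.0 m.

15.0 m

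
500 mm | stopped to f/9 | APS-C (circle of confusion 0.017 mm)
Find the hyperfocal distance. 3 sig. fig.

1630 m

Hyperfocal distance H = f²/(N·c) + f = 500²/(9 × 0.017) + 500 = 250000/0.153 + 500 ≈ 1634486.9 mm ≈ 1630 m.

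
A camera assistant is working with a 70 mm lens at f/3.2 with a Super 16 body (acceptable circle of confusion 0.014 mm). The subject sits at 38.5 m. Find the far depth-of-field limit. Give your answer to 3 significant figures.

59.4 m

Hyperfocal distance H = f²/(N·c) + f = 70²/(3.2 × 0.014) + 70 = 4900/0.0448 + 70 ≈ 109445.0 mm ≈ 109.4 m.
Far limit Df = s·(H − f)/(H − s) = 38500 × (109445.0 − 70) / (109445.0 − 38500) = 38500 × 109375.0 / 70945.0 ≈ 59355 mm ≈ 59.4 m.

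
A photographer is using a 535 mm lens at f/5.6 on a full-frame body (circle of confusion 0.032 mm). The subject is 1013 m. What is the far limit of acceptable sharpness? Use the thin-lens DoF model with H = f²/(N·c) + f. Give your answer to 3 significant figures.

Hyperfocal distance H = f²/(N·c) + f = 535²/(5.6 × 0.032) + 535 = 286225/0.1792 + 535 ≈ 1597772.7 mm ≈ 1598 m.
Far limit Df = s·(H − f)/(H − s) = 1013000 × (1597772.7 − 535) / (1597772.7 − 1013000) = 1013000 × 1597237.7 / 584772.7 ≈ 2766890 mm ≈ 2770 m.

2770 m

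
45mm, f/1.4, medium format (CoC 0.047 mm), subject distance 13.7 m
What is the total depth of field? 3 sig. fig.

15.1 m

Hyperfocal distance H = f²/(N·c) + f = 45²/(1.4 × 0.047) + 45 = 2025/0.0658 + 45 ≈ 30820.1 mm ≈ 30.82 m.
Near limit Dn = s·(H − f)/(H + s − 2f) = 13700 × (30820.1 − 45) / (30820.1 + 13700 − 2 × 45) = 13700 × 30775.1 / 44430.1 ≈ 9489 mm.
Far limit Df = s·(H − f)/(H − s) = 13700 × (30820.1 − 45) / (30820.1 − 13700) = 13700 × 30775.1 / 17120.1 ≈ 24627 mm.
Depth of field = Df − Dn = 24627 − 9489 ≈ 15138 mm ≈ 15.1 m.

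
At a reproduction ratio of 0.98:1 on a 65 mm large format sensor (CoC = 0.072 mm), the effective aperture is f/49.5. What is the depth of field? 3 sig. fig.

7.42 mm

At magnification m, DoF ≈ 2·N_eff·c/m² = 2 × 49.5 × 0.072 / 0.98² = 7.128 / 0.9604 ≈ 7.42 mm.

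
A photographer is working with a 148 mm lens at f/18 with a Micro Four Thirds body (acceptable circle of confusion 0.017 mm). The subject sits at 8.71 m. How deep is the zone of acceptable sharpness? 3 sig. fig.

2.11 m

Hyperfocal distance H = f²/(N·c) + f = 148²/(18 × 0.017) + 148 = 21904/0.306 + 148 ≈ 71729.7 mm ≈ 71.73 m.
Near limit Dn = s·(H − f)/(H + s − 2f) = 8710 × (71729.7 − 148) / (71729.7 + 8710 − 2 × 148) = 8710 × 71581.7 / 80143.7 ≈ 7779.5 mm.
Far limit Df = s·(H − f)/(H − s) = 8710 × (71729.7 − 148) / (71729.7 − 8710) = 8710 × 71581.7 / 63019.7 ≈ 9893.4 mm.
Depth of field = Df − Dn = 9893.4 − 7779.5 ≈ 2113.9 mm ≈ 2.11 m.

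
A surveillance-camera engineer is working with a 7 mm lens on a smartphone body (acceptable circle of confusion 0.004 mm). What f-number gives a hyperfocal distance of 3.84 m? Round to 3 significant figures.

Rearrange H = f²/(N·c) + f for N: N = f² / ((H − f)·c).
N = 7² / ((3840 − 7) × 0.004) = 49 / 15.33 ≈ 3.20.

f/3.20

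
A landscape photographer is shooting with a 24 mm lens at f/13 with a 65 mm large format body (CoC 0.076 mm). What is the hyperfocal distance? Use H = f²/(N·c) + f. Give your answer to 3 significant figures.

Hyperfocal distance H = f²/(N·c) + f = 24²/(13 × 0.076) + 24 = 576/0.988 + 24 ≈ 607.0 mm ≈ 0.607 m.

0.607 m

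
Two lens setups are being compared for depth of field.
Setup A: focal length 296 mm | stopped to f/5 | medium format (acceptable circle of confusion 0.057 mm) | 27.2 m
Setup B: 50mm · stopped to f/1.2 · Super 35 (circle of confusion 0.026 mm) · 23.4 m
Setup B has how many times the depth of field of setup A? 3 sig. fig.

Setup A: H = 296²/(5×0.057) + 296 ≈ 307720.6 mm; DoF = Df − Dn = 29808.7 − 25011.2 ≈ 4797.5 mm.
Setup B: H = 50²/(1.2×0.026) + 50 ≈ 80178.2 mm; DoF = Df − Dn = 33023 − 18120 ≈ 14903 mm.
Ratio = 14903 / 4797.5 ≈ 3.11.

3.11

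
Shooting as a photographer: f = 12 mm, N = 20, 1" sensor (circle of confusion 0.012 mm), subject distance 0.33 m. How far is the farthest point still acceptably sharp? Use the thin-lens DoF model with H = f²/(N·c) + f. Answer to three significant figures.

0.702 m

Hyperfocal distance H = f²/(N·c) + f = 12²/(20 × 0.012) + 12 = 144/0.24 + 12 ≈ 612.0 mm ≈ 0.612 m.
Far limit Df = s·(H − f)/(H − s) = 330 × (612.0 − 12) / (612.0 − 330) = 330 × 600.0 / 282.0 ≈ 702.13 mm ≈ 0.702 m.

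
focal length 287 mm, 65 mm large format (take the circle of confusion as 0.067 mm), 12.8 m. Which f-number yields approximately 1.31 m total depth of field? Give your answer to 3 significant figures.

Write h = H − f = f²/(N·c). The thin-lens limits are Dn = s·h/(h + (s−f)) and Df = s·h/(h − (s−f)), so DoF = Df − Dn = 2·s·(s−f)·h / (h² − (s−f)²).
That is a quadratic in h: DoF·h² − 2·s·(s−f)·h − DoF·(s−f)² = 0 ⇒ h = (s−f)·(s + √(s² + DoF²)) / DoF = 12513 × (12800 + √(12800² + 1310²)) / 1310 = 12513 × (12800 + 12866.9) / 1310 ≈ 245168 mm.
Then N = f²/(c·h) = 287² / (0.067 × 245168) = 82369 / 16426 ≈ 5.01.

f/5.01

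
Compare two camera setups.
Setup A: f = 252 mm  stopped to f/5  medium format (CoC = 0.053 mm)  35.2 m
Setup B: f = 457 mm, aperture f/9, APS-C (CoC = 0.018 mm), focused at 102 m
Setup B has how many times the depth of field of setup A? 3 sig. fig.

1.54

Setup A: H = 252²/(5×0.053) + 252 ≈ 239889.7 mm; DoF = Df − Dn = 41210 − 30720 ≈ 10490 mm.
Setup B: H = 457²/(9×0.018) + 457 ≈ 1289648.4 mm; DoF = Df − Dn = 110721 − 94553 ≈ 16168 mm.
Ratio = 16168 / 10490 ≈ 1.54.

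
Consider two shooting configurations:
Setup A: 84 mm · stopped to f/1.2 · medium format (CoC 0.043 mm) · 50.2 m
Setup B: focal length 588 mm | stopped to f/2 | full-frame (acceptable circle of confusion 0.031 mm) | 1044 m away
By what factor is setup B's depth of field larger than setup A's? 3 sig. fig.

Setup A: H = 84²/(1.2×0.043) + 84 ≈ 136828.2 mm; DoF = Df − Dn = 79242 − 36736 ≈ 42506 mm.
Setup B: H = 588²/(2×0.031) + 588 ≈ 5577104.1 mm; DoF = Df − Dn = 1284304 − 879448 ≈ 404856 mm.
Ratio = 404856 / 42506 ≈ 9.52.

9.52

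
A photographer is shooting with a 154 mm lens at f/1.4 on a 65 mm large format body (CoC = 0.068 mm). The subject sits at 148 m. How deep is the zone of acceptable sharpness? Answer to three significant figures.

Hyperfocal distance H = f²/(N·c) + f = 154²/(1.4 × 0.068) + 154 = 23716/0.0952 + 154 ≈ 249271.6 mm ≈ 249.3 m.
Near limit Dn = s·(H − f)/(H + s − 2f) = 148000 × (249271.6 − 154) / (249271.6 + 148000 − 2 × 154) = 148000 × 249117.6 / 396963.6 ≈ 92879 mm.
Far limit Df = s·(H − f)/(H − s) = 148000 × (249271.6 − 154) / (249271.6 − 148000) = 148000 × 249117.6 / 101271.6 ≈ 364065 mm.
Depth of field = Df − Dn = 364065 − 92879 ≈ 271186 mm ≈ 271 m.

271 m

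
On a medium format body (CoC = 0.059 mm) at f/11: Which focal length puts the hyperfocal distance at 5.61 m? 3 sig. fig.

From H = f²/(N·c) + f, with f ≪ H: f ≈ √(H·N·c) = √(5610 × 11 × 0.059) = √3640.9 ≈ 60.34 mm.
Exact: f² + N·c·f − N·c·H = 0 ⇒ f = (−N·c + √((N·c)² + 4·N·c·H))/2 = (−0.649 + √14564)/2 ≈ 60.016 mm ≈ 60.0 mm.

60.0 mm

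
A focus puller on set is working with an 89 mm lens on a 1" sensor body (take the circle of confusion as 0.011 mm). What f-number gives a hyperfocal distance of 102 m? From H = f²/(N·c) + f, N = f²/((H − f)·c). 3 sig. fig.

Rearrange H = f²/(N·c) + f for N: N = f² / ((H − f)·c).
N = 89² / ((102000 − 89) × 0.011) = 7921 / 1121 ≈ 7.07.

f/7.07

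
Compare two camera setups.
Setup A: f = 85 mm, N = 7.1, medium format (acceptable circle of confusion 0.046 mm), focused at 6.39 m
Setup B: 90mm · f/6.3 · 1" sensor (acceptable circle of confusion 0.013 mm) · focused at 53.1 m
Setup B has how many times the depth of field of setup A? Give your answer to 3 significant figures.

20.1

Setup A: H = 85²/(7.1×0.046) + 85 ≈ 22206.9 mm; DoF = Df − Dn = 8937.2 − 4972.7 ≈ 3964.5 mm.
Setup B: H = 90²/(6.3×0.013) + 90 ≈ 98991.1 mm; DoF = Df − Dn = 114437 − 34571 ≈ 79866 mm.
Ratio = 79866 / 3964.5 ≈ 20.1.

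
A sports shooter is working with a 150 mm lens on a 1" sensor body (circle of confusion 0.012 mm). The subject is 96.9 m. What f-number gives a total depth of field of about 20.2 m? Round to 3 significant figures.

Write h = H − f = f²/(N·c). The thin-lens limits are Dn = s·h/(h + (s−f)) and Df = s·h/(h − (s−f)), so DoF = Df − Dn = 2·s·(s−f)·h / (h² − (s−f)²).
That is a quadratic in h: DoF·h² − 2·s·(s−f)·h − DoF·(s−f)² = 0 ⇒ h = (s−f)·(s + √(s² + DoF²)) / DoF = 96750 × (96900 + √(96900² + 20200²)) / 20200 = 96750 × (96900 + 98983.1) / 20200 ≈ 938202 mm.
Then N = f²/(c·h) = 150² / (0.012 × 938202) = 22500 / 11258 ≈ 2.00.

f/2.00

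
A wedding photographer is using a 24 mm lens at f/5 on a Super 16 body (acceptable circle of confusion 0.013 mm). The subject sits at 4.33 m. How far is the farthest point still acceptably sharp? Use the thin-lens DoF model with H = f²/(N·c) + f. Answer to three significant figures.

Hyperfocal distance H = f²/(N·c) + f = 24²/(5 × 0.013) + 24 = 576/0.065 + 24 ≈ 8885.5 mm ≈ 8.886 m.
Far limit Df = s·(H − f)/(H − s) = 4330 × (8885.5 − 24) / (8885.5 − 4330) = 4330 × 8861.5 / 4555.5 ≈ 8422.8 mm ≈ 8.42 m.

8.42 m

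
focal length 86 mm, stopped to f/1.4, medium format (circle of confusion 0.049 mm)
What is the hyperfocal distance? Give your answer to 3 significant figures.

108 m

Hyperfocal distance H = f²/(N·c) + f = 86²/(1.4 × 0.049) + 86 = 7396/0.0686 + 86 ≈ 107899.4 mm ≈ 108 m.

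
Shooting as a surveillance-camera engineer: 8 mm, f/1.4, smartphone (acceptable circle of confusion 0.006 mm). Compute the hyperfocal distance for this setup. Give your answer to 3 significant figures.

7.63 m

Hyperfocal distance H = f²/(N·c) + f = 8²/(1.4 × 0.006) + 8 = 64/0.0084 + 8 ≈ 7627.0 mm ≈ 7.63 m.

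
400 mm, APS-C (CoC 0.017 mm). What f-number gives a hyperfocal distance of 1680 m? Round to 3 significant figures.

Rearrange H = f²/(N·c) + f for N: N = f² / ((H − f)·c).
N = 400² / ((1680000 − 400) × 0.017) = 160000 / 28553 ≈ 5.60.

f/5.60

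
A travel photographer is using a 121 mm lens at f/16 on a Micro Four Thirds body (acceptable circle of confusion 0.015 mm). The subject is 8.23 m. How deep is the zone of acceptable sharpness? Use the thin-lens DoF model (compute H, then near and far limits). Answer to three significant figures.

Hyperfocal distance H = f²/(N·c) + f = 121²/(16 × 0.015) + 121 = 14641/0.24 + 121 ≈ 61125.2 mm ≈ 61.13 m.
Near limit Dn = s·(H − f)/(H + s − 2f) = 8230 × (61125.2 − 121) / (61125.2 + 8230 − 2 × 121) = 8230 × 61004.2 / 69113.2 ≈ 7264.4 mm.
Far limit Df = s·(H − f)/(H − s) = 8230 × (61125.2 − 121) / (61125.2 − 8230) = 8230 × 61004.2 / 52895.2 ≈ 9491.7 mm.
Depth of field = Df − Dn = 9491.7 − 7264.4 ≈ 2227.3 mm ≈ 2.23 m.

2.23 m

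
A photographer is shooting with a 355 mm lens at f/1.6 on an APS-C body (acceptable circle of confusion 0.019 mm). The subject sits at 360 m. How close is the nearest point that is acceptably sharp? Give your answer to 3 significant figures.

331 m

Hyperfocal distance H = f²/(N·c) + f = 355²/(1.6 × 0.019) + 355 = 126025/0.0304 + 355 ≈ 4145914.2 mm ≈ 4146 m.
Near limit Dn = s·(H − f)/(H + s − 2f) = 360000 × (4145914.2 − 355) / (4145914.2 + 360000 − 2 × 355) = 360000 × 4145559.2 / 4505204.2 ≈ 331262 mm ≈ 331 m.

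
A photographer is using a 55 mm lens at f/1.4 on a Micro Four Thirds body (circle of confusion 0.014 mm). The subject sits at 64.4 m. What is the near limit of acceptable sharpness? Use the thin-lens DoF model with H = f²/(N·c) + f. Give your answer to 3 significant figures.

Hyperfocal distance H = f²/(N·c) + f = 55²/(1.4 × 0.014) + 55 = 3025/0.0196 + 55 ≈ 154391.7 mm ≈ 154.4 m.
Near limit Dn = s·(H − f)/(H + s − 2f) = 64400 × (154391.7 − 55) / (154391.7 + 64400 − 2 × 55) = 64400 × 154336.7 / 218681.7 ≈ 45451 mm ≈ 45.5 m.

45.5 m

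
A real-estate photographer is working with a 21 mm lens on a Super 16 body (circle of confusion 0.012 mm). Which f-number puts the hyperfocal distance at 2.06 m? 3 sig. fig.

Rearrange H = f²/(N·c) + f for N: N = f² / ((H − f)·c).
N = 21² / ((2060 − 21) × 0.012) = 441 / 24.47 ≈ 18.

f/18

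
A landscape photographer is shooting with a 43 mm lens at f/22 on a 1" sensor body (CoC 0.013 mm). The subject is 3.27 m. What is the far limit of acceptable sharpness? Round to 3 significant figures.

Hyperfocal distance H = f²/(N·c) + f = 43²/(22 × 0.013) + 43 = 1849/0.286 + 43 ≈ 6508.0 mm ≈ 6.508 m.
Far limit Df = s·(H − f)/(H − s) = 3270 × (6508.0 − 43) / (6508.0 − 3270) = 3270 × 6465.0 / 3238.0 ≈ 6528.9 mm ≈ 6.53 m.

6.53 m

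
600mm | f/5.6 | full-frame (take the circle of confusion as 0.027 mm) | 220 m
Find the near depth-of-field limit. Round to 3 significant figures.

Hyperfocal distance H = f²/(N·c) + f = 600²/(5.6 × 0.027) + 600 = 360000/0.1512 + 600 ≈ 2381552.4 mm ≈ 2382 m.
Near limit Dn = s·(H − f)/(H + s − 2f) = 220000 × (2381552.4 − 600) / (2381552.4 + 220000 − 2 × 600) = 220000 × 2380952.4 / 2600352.4 ≈ 201438 mm ≈ 201 m.

201 m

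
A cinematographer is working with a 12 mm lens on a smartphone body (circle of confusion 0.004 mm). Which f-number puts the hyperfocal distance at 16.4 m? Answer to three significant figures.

f/2.20

Rearrange H = f²/(N·c) + f for N: N = f² / ((H − f)·c).
N = 12² / ((16400 − 12) × 0.004) = 144 / 65.55 ≈ 2.20.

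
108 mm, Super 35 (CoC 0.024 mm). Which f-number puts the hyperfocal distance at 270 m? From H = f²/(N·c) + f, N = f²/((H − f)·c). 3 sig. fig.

Rearrange H = f²/(N·c) + f for N: N = f² / ((H − f)·c).
N = 108² / ((270000 − 108) × 0.024) = 11664 / 6477 ≈ 1.80.

f/1.80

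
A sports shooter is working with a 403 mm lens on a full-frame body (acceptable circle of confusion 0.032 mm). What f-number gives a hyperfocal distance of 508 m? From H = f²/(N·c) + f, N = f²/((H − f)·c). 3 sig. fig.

f/10

Rearrange H = f²/(N·c) + f for N: N = f² / ((H − f)·c).
N = 403² / ((508000 − 403) × 0.032) = 162409 / 16243 ≈ 10.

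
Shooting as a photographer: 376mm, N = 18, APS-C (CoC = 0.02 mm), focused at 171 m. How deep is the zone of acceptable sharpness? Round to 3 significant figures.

Hyperfocal distance H = f²/(N·c) + f = 376²/(18 × 0.02) + 376 = 141376/0.36 + 376 ≈ 393087.1 mm ≈ 393.1 m.
Near limit Dn = s·(H − f)/(H + s − 2f) = 171000 × (393087.1 − 376) / (393087.1 + 171000 − 2 × 376) = 171000 × 392711.1 / 563335.1 ≈ 119207 mm.
Far limit Df = s·(H − f)/(H − s) = 171000 × (393087.1 − 376) / (393087.1 − 171000) = 171000 × 392711.1 / 222087.1 ≈ 302375 mm.
Depth of field = Df − Dn = 302375 − 119207 ≈ 183168 mm ≈ 183 m.

183 m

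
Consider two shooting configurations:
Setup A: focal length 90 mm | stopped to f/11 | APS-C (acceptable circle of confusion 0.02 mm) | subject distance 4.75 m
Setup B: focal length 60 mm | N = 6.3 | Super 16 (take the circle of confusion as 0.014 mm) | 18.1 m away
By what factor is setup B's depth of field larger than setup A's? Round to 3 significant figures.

16.3

Setup A: H = 90²/(11×0.02) + 90 ≈ 36908.2 mm; DoF = Df − Dn = 5438.3 − 4216.3 ≈ 1222.0 mm.
Setup B: H = 60²/(6.3×0.014) + 60 ≈ 40876.3 mm; DoF = Df − Dn = 32436 − 12552 ≈ 19884 mm.
Ratio = 19884 / 1222.0 ≈ 16.3.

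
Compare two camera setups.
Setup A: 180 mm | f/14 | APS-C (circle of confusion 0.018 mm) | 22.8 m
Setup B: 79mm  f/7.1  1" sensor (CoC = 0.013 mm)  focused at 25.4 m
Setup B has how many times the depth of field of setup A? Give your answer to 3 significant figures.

2.67

Setup A: H = 180²/(14×0.018) + 180 ≈ 128751.4 mm; DoF = Df − Dn = 27667.7 − 19388.9 ≈ 8278.8 mm.
Setup B: H = 79²/(7.1×0.013) + 79 ≈ 67695.5 mm; DoF = Df − Dn = 40606 − 18480 ≈ 22126 mm.
Ratio = 22126 / 8278.8 ≈ 2.67.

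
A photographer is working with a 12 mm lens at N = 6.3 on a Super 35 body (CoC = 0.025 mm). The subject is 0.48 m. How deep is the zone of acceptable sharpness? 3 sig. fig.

Hyperfocal distance H = f²/(N·c) + f = 12²/(6.3 × 0.025) + 12 = 144/0.1575 + 12 ≈ 926.3 mm ≈ 0.926 m.
Near limit Dn = s·(H − f)/(H + s − 2f) = 480 × (926.3 − 12) / (926.3 + 480 − 2 × 12) = 480 × 914.3 / 1382.3 ≈ 317.49 mm.
Far limit Df = s·(H − f)/(H − s) = 480 × (926.3 − 12) / (926.3 − 480) = 480 × 914.3 / 446.3 ≈ 983.35 mm.
Depth of field = Df − Dn = 983.35 − 317.49 ≈ 665.86 mm ≈ 0.666 m.

0.666 m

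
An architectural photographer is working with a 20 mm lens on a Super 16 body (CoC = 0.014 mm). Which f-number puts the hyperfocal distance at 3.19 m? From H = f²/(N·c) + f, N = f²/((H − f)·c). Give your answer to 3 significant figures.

Rearrange H = f²/(N·c) + f for N: N = f² / ((H − f)·c).
N = 20² / ((3190 − 20) × 0.014) = 400 / 44.38 ≈ 9.01.

f/9.01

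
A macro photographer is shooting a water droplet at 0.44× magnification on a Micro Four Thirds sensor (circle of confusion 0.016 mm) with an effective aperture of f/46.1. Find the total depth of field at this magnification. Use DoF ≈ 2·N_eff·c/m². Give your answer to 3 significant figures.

At magnification m, DoF ≈ 2·N_eff·c/m² = 2 × 46.1 × 0.016 / 0.44² = 1.475 / 0.1936 ≈ 7.62 mm.

7.62 mm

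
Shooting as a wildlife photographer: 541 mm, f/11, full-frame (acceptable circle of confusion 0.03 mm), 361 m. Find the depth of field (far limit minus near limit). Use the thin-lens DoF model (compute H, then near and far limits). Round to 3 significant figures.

351 m

Hyperfocal distance H = f²/(N·c) + f = 541²/(11 × 0.03) + 541 = 292681/0.33 + 541 ≈ 887453.1 mm ≈ 887.5 m.
Near limit Dn = s·(H − f)/(H + s − 2f) = 361000 × (887453.1 − 541) / (887453.1 + 361000 − 2 × 541) = 361000 × 886912.1 / 1247371.1 ≈ 256680 mm.
Far limit Df = s·(H − f)/(H − s) = 361000 × (887453.1 − 541) / (887453.1 − 361000) = 361000 × 886912.1 / 526453.1 ≈ 608174 mm.
Depth of field = Df − Dn = 608174 − 256680 ≈ 351494 mm ≈ 351 m.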